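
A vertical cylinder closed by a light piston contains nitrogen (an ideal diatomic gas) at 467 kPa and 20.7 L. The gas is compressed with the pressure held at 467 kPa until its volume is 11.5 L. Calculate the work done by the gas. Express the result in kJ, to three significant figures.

Isobaric: W = P ΔV.
W = (467 kPa)(11.5 − 20.7 L) = (467)(-9.2) = -4296 J.

W ≈ -4.30 kJ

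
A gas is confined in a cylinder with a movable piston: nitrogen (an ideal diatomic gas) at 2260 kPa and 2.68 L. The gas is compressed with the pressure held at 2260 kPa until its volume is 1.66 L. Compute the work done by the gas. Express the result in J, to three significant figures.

Isobaric: W = P ΔV.
W = (2260 kPa)(1.66 − 2.68 L) = (2260)(-1.02) = -2305 J.

W ≈ -2310 J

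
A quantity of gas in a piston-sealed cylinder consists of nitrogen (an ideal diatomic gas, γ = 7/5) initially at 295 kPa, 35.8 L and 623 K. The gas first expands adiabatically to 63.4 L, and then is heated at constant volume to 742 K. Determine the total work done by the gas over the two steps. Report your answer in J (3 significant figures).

Step 1 (adiabatic): W = (P₁V₁ − P₂V₂)/(γ−1) = (10561 − 8403)/0.4 = 5396 J.
Step 2 (isochoric): W = 0 (constant volume).
W_total = 5396 + 0 = 5396 J.

W_total ≈ 5400 J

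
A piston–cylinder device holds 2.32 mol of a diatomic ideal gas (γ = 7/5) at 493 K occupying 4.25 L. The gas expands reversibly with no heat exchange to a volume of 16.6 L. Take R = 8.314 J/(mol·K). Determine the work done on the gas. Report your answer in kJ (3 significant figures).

Adiabatic: TV^(γ−1) = const with γ = 7/5.
T₂ = T₁ (V₁/V₂)^(γ−1) = 493 × (4.25/16.6)^0.4 = 493 × 0.5798 = 285.9 K.
W_by = nCᵥ(T₁ − T₂) = (2.32)(20.79)(493 − 285.9) = 9988 J.
Work on gas = −W_by = -9988 J.

W ≈ -9.99 kJ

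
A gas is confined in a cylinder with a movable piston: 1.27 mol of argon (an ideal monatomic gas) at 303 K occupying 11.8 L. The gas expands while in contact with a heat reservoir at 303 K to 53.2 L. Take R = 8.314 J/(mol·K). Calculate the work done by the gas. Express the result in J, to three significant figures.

Isothermal: W = nRT ln(V₂/V₁).
W = (1.27)(8.314)(303) × ln(53.2/11.8)
  = 3199 × 1.506
W_by_gas = 4818 J.

W ≈ 4820 J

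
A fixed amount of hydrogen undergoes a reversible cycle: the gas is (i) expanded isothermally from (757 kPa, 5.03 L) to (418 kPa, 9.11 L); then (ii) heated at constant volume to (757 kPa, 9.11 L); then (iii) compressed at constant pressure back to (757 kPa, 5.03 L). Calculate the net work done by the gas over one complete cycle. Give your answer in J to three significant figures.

Leg (i): W = PᵢVᵢ ln(V_f/Vᵢ) = (3808) ln(9.11/5.03) = 2262 J.
Leg (ii): W = 0.
Leg (iii): W = PΔV = (757)(5.03 − 9.11) = -3089 J.
W_net = 2262 − 3089 = -827 J.

W_net ≈ -827 J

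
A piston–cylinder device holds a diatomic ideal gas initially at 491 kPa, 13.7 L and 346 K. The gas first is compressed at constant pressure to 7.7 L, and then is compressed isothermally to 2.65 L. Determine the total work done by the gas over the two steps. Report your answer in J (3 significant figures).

Step 1 (isobaric): W = PΔV = (491 kPa)(7.7 − 13.7 L) = -2946 J.
After step 1: P = 491 kPa, V = 7.7 L, T = 194.5 K.
Step 2 (isothermal): W = P₁V₁ ln(V₂/V₁) = (3781) ln(2.65/7.7) = -4033 J.
W_total = -2946 − 4033 = -6979 J.

W_total ≈ -6980 J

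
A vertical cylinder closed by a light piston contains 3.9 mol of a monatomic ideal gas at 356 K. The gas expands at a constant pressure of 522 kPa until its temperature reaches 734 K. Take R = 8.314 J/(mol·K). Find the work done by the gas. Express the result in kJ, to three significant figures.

W ≈ 12.3 kJ

Isobaric: W = P ΔV = nR ΔT.
W = (3.9)(8.314)(734 − 356) = 12256 J.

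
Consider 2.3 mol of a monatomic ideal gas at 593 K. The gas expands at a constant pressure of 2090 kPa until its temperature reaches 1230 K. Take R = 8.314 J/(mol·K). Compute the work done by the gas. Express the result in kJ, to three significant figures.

Isobaric: W = P ΔV = nR ΔT.
W = (2.3)(8.314)(1230 − 593) = 12181 J.

W ≈ 12.2 kJ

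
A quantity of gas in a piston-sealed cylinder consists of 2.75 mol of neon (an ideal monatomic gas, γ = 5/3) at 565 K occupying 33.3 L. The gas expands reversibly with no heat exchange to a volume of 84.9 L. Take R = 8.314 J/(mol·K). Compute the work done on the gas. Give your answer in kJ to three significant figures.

W ≈ -8.99 kJ

Adiabatic: TV^(γ−1) = const with γ = 5/3.
T₂ = T₁ (V₁/V₂)^(γ−1) = 565 × (33.3/84.9)^0.667 = 565 × 0.5358 = 302.7 K.
W_by = nCᵥ(T₁ − T₂) = (2.75)(12.47)(565 − 302.7) = 8994 J.
Work on gas = −W_by = -8994 J.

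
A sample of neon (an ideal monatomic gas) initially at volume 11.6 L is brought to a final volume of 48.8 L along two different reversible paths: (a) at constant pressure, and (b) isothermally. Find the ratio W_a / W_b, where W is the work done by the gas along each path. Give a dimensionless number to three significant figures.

W_a / W_b ≈ 2.23

Path (a) isobaric: W = P₁(V₂ − V₁) → W_a/(P₁V₁) = 3.207.
Path (b) isothermal: W = P₁V₁ ln(V₂/V₁) → W_b/(P₁V₁) = 1.437.
W_a / W_b = 3.207 / 1.437 = 2.232.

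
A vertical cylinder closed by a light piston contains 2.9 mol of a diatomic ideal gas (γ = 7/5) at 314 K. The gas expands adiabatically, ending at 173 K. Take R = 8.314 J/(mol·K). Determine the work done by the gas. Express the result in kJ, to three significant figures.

W ≈ 8.50 kJ

Adiabatic ⇒ Q = 0, so W_by = −ΔU = nCᵥ(T₁ − T₂).
Cᵥ = 5R/2 = 20.79 J/(mol·K).
W = (2.9)(20.79)(314 − 173) = 8499 J.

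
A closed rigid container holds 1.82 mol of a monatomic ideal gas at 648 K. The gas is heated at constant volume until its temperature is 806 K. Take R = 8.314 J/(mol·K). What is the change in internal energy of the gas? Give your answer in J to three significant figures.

Constant volume ⇒ W = 0, so Q = ΔU = nCᵥΔT with Cᵥ = 3R/2 = 12.47 J/(mol·K).
ΔU = (1.82)(12.47)(806 − 648) = 3586 J.

ΔU ≈ 3590 J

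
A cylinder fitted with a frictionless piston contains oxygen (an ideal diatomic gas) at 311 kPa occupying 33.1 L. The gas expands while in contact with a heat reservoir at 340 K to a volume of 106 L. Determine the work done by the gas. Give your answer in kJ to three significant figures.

Isothermal: W = nRT ln(V₂/V₁) = P₁V₁ ln(V₂/V₁).
P₁V₁ = (311 kPa)(33.1 L) = 10294 J.
W = 10294 × ln(106/33.1) = 10294 × 1.164
W_by_gas = 11981 J.

W ≈ 12.0 kJ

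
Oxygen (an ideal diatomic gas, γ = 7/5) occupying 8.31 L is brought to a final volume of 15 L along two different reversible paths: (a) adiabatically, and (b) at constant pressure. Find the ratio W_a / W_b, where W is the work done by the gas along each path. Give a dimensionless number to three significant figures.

W_a / W_b ≈ 0.653

Path (a) adiabatic: W = P₁V₁(1 − (V₁/V₂)^(γ−1))/(γ−1) → W_a/(P₁V₁) = 0.526.
Path (b) isobaric: W = P₁(V₂ − V₁) → W_b/(P₁V₁) = 0.8051.
W_a / W_b = 0.526 / 0.8051 = 0.6534.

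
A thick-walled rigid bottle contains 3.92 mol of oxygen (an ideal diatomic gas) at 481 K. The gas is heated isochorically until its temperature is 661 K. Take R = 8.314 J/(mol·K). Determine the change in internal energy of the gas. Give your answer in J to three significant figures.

ΔU ≈ 14700 J

Constant volume ⇒ W = 0, so Q = ΔU = nCᵥΔT with Cᵥ = 5R/2 = 20.79 J/(mol·K).
ΔU = (3.92)(20.79)(661 − 481) = 14666 J.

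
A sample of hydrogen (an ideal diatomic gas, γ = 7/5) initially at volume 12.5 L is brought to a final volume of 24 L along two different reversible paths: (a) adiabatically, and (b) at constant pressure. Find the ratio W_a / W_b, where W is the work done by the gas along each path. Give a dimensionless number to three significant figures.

Path (a) adiabatic: W = P₁V₁(1 − (V₁/V₂)^(γ−1))/(γ−1) → W_a/(P₁V₁) = 0.5742.
Path (b) isobaric: W = P₁(V₂ − V₁) → W_b/(P₁V₁) = 0.92.
W_a / W_b = 0.5742 / 0.92 = 0.6241.

W_a / W_b ≈ 0.624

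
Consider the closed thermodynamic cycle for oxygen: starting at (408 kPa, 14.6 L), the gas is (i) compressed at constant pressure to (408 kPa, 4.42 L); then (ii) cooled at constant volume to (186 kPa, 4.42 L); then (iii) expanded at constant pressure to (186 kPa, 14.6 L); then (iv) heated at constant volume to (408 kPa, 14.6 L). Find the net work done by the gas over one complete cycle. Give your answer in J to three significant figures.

W_net ≈ -2260 J

Constant-volume legs do no work.
W(i) = (408)(4.42 − 14.6) = -4153 J; W(iii) = (186)(14.6 − 4.42) = 1893 J.
W_net = -4153 + 1893 = -2260 J (the counter-clockwise enclosed area).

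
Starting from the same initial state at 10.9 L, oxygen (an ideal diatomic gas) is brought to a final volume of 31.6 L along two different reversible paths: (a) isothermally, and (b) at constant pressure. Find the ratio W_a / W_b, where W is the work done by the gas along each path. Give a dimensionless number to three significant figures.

Path (a) isothermal: W = P₁V₁ ln(V₂/V₁) → W_a/(P₁V₁) = 1.064.
Path (b) isobaric: W = P₁(V₂ − V₁) → W_b/(P₁V₁) = 1.899.
W_a / W_b = 1.064 / 1.899 = 0.5605.

W_a / W_b ≈ 0.560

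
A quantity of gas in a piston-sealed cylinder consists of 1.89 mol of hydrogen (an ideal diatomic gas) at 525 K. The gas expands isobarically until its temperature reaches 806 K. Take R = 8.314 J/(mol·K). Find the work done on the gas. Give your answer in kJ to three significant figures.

Isobaric: W = P ΔV = nR ΔT.
W = (1.89)(8.314)(806 − 525) = 4415 J.
Work on gas = −W_by = -4415 J.

W ≈ -4.42 kJ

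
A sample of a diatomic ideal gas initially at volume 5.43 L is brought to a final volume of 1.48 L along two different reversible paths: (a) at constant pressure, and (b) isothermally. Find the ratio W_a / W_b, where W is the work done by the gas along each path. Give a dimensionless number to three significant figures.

W_a / W_b ≈ 0.560

Path (a) isobaric: W = P₁(V₂ − V₁) → W_a/(P₁V₁) = -0.7274.
Path (b) isothermal: W = P₁V₁ ln(V₂/V₁) → W_b/(P₁V₁) = -1.3.
W_a / W_b = -0.7274 / -1.3 = 0.5596.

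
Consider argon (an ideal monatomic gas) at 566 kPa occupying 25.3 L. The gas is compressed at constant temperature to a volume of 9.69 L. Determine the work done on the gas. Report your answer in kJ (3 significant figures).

W ≈ 13.7 kJ

Isothermal: W = nRT ln(V₂/V₁) = P₁V₁ ln(V₂/V₁).
P₁V₁ = (566 kPa)(25.3 L) = 14320 J.
W = 14320 × ln(9.69/25.3) = 14320 × -0.9597
W_by_gas = -13743 J; work on gas = −W_by = 13743 J.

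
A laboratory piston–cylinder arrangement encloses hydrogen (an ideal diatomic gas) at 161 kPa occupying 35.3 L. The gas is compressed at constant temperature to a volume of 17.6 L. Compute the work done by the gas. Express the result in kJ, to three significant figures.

Isothermal: W = nRT ln(V₂/V₁) = P₁V₁ ln(V₂/V₁).
P₁V₁ = (161 kPa)(35.3 L) = 5683 J.
W = 5683 × ln(17.6/35.3) = 5683 × -0.696
W_by_gas = -3955 J.

W ≈ -3.96 kJ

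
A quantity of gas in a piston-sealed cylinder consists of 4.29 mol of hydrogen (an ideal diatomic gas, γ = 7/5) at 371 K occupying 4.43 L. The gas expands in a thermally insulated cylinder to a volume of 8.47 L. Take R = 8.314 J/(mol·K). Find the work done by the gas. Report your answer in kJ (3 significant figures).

Adiabatic: TV^(γ−1) = const with γ = 7/5.
T₂ = T₁ (V₁/V₂)^(γ−1) = 371 × (4.43/8.47)^0.4 = 371 × 0.7716 = 286.3 K.
W_by = nCᵥ(T₁ − T₂) = (4.29)(20.79)(371 − 286.3) = 7555 J.

W ≈ 7.55 kJ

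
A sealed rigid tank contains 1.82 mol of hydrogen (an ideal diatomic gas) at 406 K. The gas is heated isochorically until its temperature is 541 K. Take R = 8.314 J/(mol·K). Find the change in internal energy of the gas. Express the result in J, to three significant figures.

ΔU ≈ 5110 J

Constant volume ⇒ W = 0, so Q = ΔU = nCᵥΔT with Cᵥ = 5R/2 = 20.79 J/(mol·K).
ΔU = (1.82)(20.79)(541 − 406) = 5107 J.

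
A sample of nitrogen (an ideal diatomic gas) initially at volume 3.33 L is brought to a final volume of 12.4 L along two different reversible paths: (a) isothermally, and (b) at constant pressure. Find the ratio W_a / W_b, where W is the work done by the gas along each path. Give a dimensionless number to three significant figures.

W_a / W_b ≈ 0.483

Path (a) isothermal: W = P₁V₁ ln(V₂/V₁) → W_a/(P₁V₁) = 1.315.
Path (b) isobaric: W = P₁(V₂ − V₁) → W_b/(P₁V₁) = 2.724.
W_a / W_b = 1.315 / 2.724 = 0.4827.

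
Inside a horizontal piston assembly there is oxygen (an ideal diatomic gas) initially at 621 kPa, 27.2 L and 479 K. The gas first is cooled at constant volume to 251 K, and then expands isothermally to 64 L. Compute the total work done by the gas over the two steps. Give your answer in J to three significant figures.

W_total ≈ 7570 J

Step 1 (isochoric): W = 0 (constant volume).
After step 1: P = 325.4 kPa (V unchanged).
Step 2 (isothermal): W = P₁V₁ ln(V₂/V₁) = (8851) ln(64/27.2) = 7574 J.
W_total = 0 + 7574 = 7574 J.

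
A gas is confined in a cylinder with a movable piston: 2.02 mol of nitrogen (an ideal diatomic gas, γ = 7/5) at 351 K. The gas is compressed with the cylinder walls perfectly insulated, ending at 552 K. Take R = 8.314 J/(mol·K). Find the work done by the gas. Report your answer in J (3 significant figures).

W ≈ -8440 J

Adiabatic ⇒ Q = 0, so W_by = −ΔU = nCᵥ(T₁ − T₂).
Cᵥ = 5R/2 = 20.79 J/(mol·K).
W = (2.02)(20.79)(351 − 552) = -8439 J.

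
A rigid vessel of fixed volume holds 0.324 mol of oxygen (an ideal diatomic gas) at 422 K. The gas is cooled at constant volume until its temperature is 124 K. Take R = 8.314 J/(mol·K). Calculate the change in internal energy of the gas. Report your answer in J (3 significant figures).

Constant volume ⇒ W = 0, so Q = ΔU = nCᵥΔT with Cᵥ = 5R/2 = 20.79 J/(mol·K).
ΔU = (0.324)(20.79)(124 − 422) = -2007 J.

ΔU ≈ -2010 J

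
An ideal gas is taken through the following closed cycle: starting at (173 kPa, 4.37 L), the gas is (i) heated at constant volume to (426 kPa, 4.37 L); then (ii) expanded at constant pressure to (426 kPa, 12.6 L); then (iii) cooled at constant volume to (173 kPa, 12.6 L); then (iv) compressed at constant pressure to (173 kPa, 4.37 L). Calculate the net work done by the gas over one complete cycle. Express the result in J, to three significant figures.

W_net ≈ 2080 J

Constant-volume legs do no work.
W(ii) = (426)(12.6 − 4.37) = 3506 J; W(iv) = (173)(4.37 − 12.6) = -1424 J.
W_net = 3506 − 1424 = 2082 J (the clockwise enclosed area).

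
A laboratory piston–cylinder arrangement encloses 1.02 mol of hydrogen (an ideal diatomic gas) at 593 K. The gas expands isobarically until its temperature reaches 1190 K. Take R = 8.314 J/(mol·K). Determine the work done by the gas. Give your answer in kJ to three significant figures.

W ≈ 5.06 kJ

Isobaric: W = P ΔV = nR ΔT.
W = (1.02)(8.314)(1190 − 593) = 5063 J.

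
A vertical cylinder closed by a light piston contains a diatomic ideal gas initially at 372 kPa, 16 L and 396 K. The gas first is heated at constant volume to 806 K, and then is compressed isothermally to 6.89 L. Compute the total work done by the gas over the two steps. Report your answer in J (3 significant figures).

Step 1 (isochoric): W = 0 (constant volume).
After step 1: P = 757.2 kPa (V unchanged).
Step 2 (isothermal): W = P₁V₁ ln(V₂/V₁) = (12114) ln(6.89/16) = -10207 J.
W_total = 0 − 10207 = -10207 J.

W_total ≈ -10200 J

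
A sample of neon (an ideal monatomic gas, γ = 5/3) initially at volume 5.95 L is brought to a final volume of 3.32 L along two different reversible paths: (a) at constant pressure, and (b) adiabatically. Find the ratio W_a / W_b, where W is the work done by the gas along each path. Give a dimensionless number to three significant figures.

Path (a) isobaric: W = P₁(V₂ − V₁) → W_a/(P₁V₁) = -0.442.
Path (b) adiabatic: W = P₁V₁(1 − (V₁/V₂)^(γ−1))/(γ−1) → W_b/(P₁V₁) = -0.7131.
W_a / W_b = -0.442 / -0.7131 = 0.6198.

W_a / W_b ≈ 0.620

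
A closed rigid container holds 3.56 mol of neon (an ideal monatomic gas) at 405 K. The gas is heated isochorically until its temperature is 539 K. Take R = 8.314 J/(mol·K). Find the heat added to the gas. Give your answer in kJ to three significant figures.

Q ≈ 5.95 kJ

Constant volume ⇒ W = 0, so Q = ΔU = nCᵥΔT with Cᵥ = 3R/2 = 12.47 J/(mol·K).
ΔU = (3.56)(12.47)(539 − 405) = 5949 J.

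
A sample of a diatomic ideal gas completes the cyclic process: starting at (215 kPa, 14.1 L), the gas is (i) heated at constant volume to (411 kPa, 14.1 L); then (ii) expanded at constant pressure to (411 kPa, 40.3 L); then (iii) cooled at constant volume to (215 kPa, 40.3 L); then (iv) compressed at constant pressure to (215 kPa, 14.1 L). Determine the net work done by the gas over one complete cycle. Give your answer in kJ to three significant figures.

Constant-volume legs do no work.
W(ii) = (411)(40.3 − 14.1) = 10768 J; W(iv) = (215)(14.1 − 40.3) = -5633 J.
W_net = 10768 − 5633 = 5135 J (the clockwise enclosed area).

W_net ≈ 5.14 kJ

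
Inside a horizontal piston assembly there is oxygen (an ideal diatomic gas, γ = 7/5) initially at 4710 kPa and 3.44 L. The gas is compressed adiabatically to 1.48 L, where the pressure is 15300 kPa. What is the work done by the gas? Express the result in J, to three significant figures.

W ≈ -16100 J

Adiabatic: W = (P₁V₁ − P₂V₂)/(γ − 1) with γ = 7/5.
P₁V₁ = 16202 J, P₂V₂ = 22644 J.
W = (16202 − 22644) / 0.4 = -16104 J.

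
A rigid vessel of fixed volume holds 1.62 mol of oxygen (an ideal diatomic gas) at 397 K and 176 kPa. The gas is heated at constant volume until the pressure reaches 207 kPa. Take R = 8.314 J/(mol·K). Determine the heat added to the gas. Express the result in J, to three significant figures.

Q ≈ 2350 J

Constant volume ⇒ W = 0, so Q = ΔU = nCᵥΔT with Cᵥ = 5R/2 = 20.79 J/(mol·K).
At constant V, T₂/T₁ = P₂/P₁ ⇒ ΔT = T₁(P₂/P₁ − 1) = 397·(207/176 − 1) = 69.93 K.
ΔU = (1.62)(20.79)(69.93) = 2355 J.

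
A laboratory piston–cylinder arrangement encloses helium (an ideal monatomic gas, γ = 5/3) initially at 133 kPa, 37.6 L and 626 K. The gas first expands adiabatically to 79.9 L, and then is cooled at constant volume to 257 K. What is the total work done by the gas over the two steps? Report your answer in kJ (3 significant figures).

W_total ≈ 2.96 kJ

Step 1 (adiabatic): W = (P₁V₁ − P₂V₂)/(γ−1) = (5001 − 3026)/0.667 = 2963 J.
Step 2 (isochoric): W = 0 (constant volume).
W_total = 2963 + 0 = 2963 J.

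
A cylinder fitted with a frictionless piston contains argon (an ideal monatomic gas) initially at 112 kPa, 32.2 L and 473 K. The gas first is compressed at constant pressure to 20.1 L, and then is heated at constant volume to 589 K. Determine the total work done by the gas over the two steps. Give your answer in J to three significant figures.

Step 1 (isobaric): W = PΔV = (112 kPa)(20.1 − 32.2 L) = -1355 J.
Step 2 (isochoric): W = 0 (constant volume).
W_total = -1355 + 0 = -1355 J.

W_total ≈ -1360 J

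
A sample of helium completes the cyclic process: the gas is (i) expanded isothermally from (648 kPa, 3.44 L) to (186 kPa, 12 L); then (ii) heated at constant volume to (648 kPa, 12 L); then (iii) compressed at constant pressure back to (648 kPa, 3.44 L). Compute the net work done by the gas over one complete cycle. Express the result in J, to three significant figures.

W_net ≈ -2760 J

Leg (i): W = PᵢVᵢ ln(V_f/Vᵢ) = (2229) ln(12/3.44) = 2785 J.
Leg (ii): W = 0.
Leg (iii): W = PΔV = (648)(3.44 − 12) = -5547 J.
W_net = 2785 − 5547 = -2762 J.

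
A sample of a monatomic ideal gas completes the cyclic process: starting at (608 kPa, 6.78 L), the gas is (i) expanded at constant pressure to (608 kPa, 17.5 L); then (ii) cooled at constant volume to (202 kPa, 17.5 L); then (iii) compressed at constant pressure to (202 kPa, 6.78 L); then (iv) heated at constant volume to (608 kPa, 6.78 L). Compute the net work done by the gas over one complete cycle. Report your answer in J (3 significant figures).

W_net ≈ 4350 J

Constant-volume legs do no work.
W(i) = (608)(17.5 − 6.78) = 6518 J; W(iii) = (202)(6.78 − 17.5) = -2165 J.
W_net = 6518 − 2165 = 4352 J (the clockwise enclosed area).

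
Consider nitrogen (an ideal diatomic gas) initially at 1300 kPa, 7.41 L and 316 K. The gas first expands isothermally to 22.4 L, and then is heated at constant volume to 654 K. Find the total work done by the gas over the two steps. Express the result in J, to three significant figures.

Step 1 (isothermal): W = P₁V₁ ln(V₂/V₁) = (9633) ln(22.4/7.41) = 10656 J.
Step 2 (isochoric): W = 0 (constant volume).
W_total = 10656 + 0 = 10656 J.

W_total ≈ 10700 J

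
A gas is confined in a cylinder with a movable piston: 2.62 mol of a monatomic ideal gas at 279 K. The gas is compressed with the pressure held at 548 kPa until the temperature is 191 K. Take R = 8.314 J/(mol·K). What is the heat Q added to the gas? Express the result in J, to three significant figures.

Q ≈ -4790 J

Isobaric: W = nRΔT = (2.62)(8.314)(-88) = -1917 J.
ΔU = nCᵥΔT with Cᵥ = 3R/2: ΔU = (2.62)(12.47)(-88) = -2875 J.
Q = ΔU + W = -2875 − 1917 = -4792 J.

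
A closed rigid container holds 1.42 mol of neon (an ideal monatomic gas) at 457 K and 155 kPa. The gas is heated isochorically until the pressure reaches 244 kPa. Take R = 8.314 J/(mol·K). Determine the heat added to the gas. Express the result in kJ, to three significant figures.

Q ≈ 4.65 kJ

Constant volume ⇒ W = 0, so Q = ΔU = nCᵥΔT with Cᵥ = 3R/2 = 12.47 J/(mol·K).
At constant V, T₂/T₁ = P₂/P₁ ⇒ ΔT = T₁(P₂/P₁ − 1) = 457·(244/155 − 1) = 262.4 K.
ΔU = (1.42)(12.47)(262.4) = 4647 J.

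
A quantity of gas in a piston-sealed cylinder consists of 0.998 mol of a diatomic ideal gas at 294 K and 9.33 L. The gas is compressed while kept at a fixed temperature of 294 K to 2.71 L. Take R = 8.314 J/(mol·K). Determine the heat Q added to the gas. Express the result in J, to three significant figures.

Isothermal ⇒ ΔU = 0, so Q = W = nRT ln(V₂/V₁).
Q = (0.998)(8.314)(294) ln(2.71/9.33) = 2439 × -1.236 = -3016 J.

Q ≈ -3020 J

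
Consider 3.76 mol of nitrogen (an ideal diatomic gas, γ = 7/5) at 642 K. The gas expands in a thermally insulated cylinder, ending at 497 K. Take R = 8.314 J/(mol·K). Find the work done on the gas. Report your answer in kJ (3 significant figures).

Adiabatic ⇒ Q = 0, so W_by = −ΔU = nCᵥ(T₁ − T₂).
Cᵥ = 5R/2 = 20.79 J/(mol·K).
W = (3.76)(20.79)(642 − 497) = 11332 J.
Work on gas = −W_by = -11332 J.

W ≈ -11.3 kJ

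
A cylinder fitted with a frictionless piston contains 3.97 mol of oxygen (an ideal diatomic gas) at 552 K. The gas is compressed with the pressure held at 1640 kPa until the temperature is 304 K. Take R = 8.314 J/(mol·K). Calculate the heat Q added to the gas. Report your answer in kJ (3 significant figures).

Q ≈ -28.6 kJ

Isobaric: W = nRΔT = (3.97)(8.314)(-248) = -8186 J.
ΔU = nCᵥΔT with Cᵥ = 5R/2: ΔU = (3.97)(20.79)(-248) = -20464 J.
Q = ΔU + W = -20464 − 8186 = -28650 J.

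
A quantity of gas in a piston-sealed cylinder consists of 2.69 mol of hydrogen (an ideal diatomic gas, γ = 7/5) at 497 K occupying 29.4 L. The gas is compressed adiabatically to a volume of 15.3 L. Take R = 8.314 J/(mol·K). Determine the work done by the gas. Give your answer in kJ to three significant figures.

W ≈ -8.30 kJ

Adiabatic: TV^(γ−1) = const with γ = 7/5.
T₂ = T₁ (V₁/V₂)^(γ−1) = 497 × (29.4/15.3)^0.4 = 497 × 1.299 = 645.4 K.
W_by = nCᵥ(T₁ − T₂) = (2.69)(20.79)(497 − 645.4) = -8296 J.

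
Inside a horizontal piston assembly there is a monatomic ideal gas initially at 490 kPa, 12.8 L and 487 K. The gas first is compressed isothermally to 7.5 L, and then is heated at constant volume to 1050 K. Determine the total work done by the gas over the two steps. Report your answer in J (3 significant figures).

W_total ≈ -3350 J

Step 1 (isothermal): W = P₁V₁ ln(V₂/V₁) = (6272) ln(7.5/12.8) = -3353 J.
Step 2 (isochoric): W = 0 (constant volume).
W_total = -3353 + 0 = -3353 J.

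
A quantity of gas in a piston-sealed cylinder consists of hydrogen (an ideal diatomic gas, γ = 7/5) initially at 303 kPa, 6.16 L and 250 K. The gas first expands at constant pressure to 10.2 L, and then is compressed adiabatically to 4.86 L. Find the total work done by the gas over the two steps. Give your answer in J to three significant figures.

W_total ≈ -1440 J

Step 1 (isobaric): W = PΔV = (303 kPa)(10.2 − 6.16 L) = 1224 J.
After step 1: P = 303 kPa, V = 10.2 L, T = 414 K.
Step 2 (adiabatic): W = (P₁V₁ − P₂V₂)/(γ−1) = (3091 − 4157)/0.4 = -2667 J.
W_total = 1224 − 2667 = -1443 J.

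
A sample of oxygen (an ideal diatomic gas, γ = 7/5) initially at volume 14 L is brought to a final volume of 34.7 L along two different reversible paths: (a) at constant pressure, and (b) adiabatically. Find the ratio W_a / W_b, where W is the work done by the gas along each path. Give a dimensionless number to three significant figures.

W_a / W_b ≈ 1.94

Path (a) isobaric: W = P₁(V₂ − V₁) → W_a/(P₁V₁) = 1.479.
Path (b) adiabatic: W = P₁V₁(1 − (V₁/V₂)^(γ−1))/(γ−1) → W_b/(P₁V₁) = 0.7612.
W_a / W_b = 1.479 / 0.7612 = 1.943.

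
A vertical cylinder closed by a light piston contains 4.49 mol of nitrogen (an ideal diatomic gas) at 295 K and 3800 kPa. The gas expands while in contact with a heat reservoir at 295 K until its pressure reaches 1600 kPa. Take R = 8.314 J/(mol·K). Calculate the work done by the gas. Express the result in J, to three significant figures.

Isothermal process: W = nRT ln(V₂/V₁) = nRT ln(P₁/P₂).
W = (4.49)(8.314)(295) × ln(3800/1600)
  = 11012 × ln(2.375) = 11012 × 0.865
W_by_gas = 9526 J.

W ≈ 9530 J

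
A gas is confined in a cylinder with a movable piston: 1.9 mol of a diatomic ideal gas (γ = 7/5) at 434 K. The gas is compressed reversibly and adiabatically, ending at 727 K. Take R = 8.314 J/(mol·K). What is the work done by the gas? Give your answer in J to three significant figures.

Adiabatic ⇒ Q = 0, so W_by = −ΔU = nCᵥ(T₁ − T₂).
Cᵥ = 5R/2 = 20.79 J/(mol·K).
W = (1.9)(20.79)(434 − 727) = -11571 J.

W ≈ -11600 J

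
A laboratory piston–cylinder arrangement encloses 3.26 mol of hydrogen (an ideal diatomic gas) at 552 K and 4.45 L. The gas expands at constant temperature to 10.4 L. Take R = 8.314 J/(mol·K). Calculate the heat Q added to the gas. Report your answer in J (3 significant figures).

Isothermal ⇒ ΔU = 0, so Q = W = nRT ln(V₂/V₁).
Q = (3.26)(8.314)(552) ln(10.4/4.45) = 14961 × 0.8489 = 12701 J.

Q ≈ 12700 J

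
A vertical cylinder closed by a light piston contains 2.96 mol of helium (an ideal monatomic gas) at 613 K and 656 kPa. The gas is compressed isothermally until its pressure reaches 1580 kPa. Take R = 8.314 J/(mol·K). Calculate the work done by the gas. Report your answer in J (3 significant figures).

Isothermal process: W = nRT ln(V₂/V₁) = nRT ln(P₁/P₂).
W = (2.96)(8.314)(613) × ln(656/1580)
  = 15086 × ln(0.4152) = 15086 × -0.879
W_by_gas = -13261 J.

W ≈ -13300 J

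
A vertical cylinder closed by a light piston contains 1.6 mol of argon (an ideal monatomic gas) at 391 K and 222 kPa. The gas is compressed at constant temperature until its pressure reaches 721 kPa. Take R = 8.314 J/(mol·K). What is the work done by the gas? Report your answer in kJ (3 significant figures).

W ≈ -6.13 kJ

Isothermal process: W = nRT ln(V₂/V₁) = nRT ln(P₁/P₂).
W = (1.6)(8.314)(391) × ln(222/721)
  = 5201 × ln(0.3079) = 5201 × -1.178
W_by_gas = -6127 J.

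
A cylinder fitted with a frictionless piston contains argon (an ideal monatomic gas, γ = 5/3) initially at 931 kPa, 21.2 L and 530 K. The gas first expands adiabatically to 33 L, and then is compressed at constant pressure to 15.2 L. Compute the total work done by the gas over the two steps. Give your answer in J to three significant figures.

Step 1 (adiabatic): W = (P₁V₁ − P₂V₂)/(γ−1) = (19737 − 14695)/0.667 = 7563 J.
After step 1: P = 445.3 kPa, V = 33 L, T = 394.6 K.
Step 2 (isobaric): W = PΔV = (445.3 kPa)(15.2 − 33 L) = -7926 J.
W_total = 7563 − 7926 = -362.9 J.

W_total ≈ -363 J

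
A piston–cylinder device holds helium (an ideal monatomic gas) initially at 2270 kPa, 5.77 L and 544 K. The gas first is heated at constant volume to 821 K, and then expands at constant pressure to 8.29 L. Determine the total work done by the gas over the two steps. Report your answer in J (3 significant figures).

Step 1 (isochoric): W = 0 (constant volume).
After step 1: P = 3426 kPa (V unchanged).
Step 2 (isobaric): W = PΔV = (3426 kPa)(8.29 − 5.77 L) = 8633 J.
W_total = 0 + 8633 = 8633 J.

W_total ≈ 8630 J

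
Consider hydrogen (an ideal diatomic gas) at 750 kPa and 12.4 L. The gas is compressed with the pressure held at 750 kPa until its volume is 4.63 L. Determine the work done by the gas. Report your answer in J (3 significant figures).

W ≈ -5830 J

Isobaric: W = P ΔV.
W = (750 kPa)(4.63 − 12.4 L) = (750)(-7.77) = -5828 J.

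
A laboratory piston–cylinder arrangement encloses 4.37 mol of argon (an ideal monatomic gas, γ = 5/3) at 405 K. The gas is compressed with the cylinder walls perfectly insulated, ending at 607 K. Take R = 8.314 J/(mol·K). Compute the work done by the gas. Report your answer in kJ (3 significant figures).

W ≈ -11.0 kJ

Adiabatic ⇒ Q = 0, so W_by = −ΔU = nCᵥ(T₁ − T₂).
Cᵥ = 3R/2 = 12.47 J/(mol·K).
W = (4.37)(12.47)(405 − 607) = -11009 J.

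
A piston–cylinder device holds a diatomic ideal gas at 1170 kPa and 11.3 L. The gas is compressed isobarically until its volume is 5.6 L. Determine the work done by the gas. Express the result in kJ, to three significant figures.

Isobaric: W = P ΔV.
W = (1170 kPa)(5.6 − 11.3 L) = (1170)(-5.7) = -6669 J.

W ≈ -6.67 kJ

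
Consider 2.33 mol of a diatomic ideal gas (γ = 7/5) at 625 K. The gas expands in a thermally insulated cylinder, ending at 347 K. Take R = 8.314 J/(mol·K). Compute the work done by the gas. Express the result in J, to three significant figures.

W ≈ 13500 J

Adiabatic ⇒ Q = 0, so W_by = −ΔU = nCᵥ(T₁ − T₂).
Cᵥ = 5R/2 = 20.79 J/(mol·K).
W = (2.33)(20.79)(625 − 347) = 13463 J.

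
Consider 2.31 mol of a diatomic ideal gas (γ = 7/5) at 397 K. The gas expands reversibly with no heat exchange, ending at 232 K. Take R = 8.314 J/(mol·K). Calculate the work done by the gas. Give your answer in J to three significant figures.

Adiabatic ⇒ Q = 0, so W_by = −ΔU = nCᵥ(T₁ − T₂).
Cᵥ = 5R/2 = 20.79 J/(mol·K).
W = (2.31)(20.79)(397 − 232) = 7922 J.

W ≈ 7920 J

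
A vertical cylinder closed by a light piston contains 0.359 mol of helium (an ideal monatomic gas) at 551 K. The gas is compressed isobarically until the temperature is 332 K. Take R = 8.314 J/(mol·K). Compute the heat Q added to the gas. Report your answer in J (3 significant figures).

Q ≈ -1630 J

Isobaric: W = nRΔT = (0.359)(8.314)(-219) = -653.7 J.
ΔU = nCᵥΔT with Cᵥ = 3R/2: ΔU = (0.359)(12.47)(-219) = -980.5 J.
Q = ΔU + W = -980.5 − 653.7 = -1634 J.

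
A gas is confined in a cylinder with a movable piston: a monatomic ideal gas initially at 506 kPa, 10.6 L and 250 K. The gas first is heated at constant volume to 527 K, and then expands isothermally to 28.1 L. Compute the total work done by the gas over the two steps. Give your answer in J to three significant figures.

W_total ≈ 11000 J

Step 1 (isochoric): W = 0 (constant volume).
After step 1: P = 1067 kPa (V unchanged).
Step 2 (isothermal): W = P₁V₁ ln(V₂/V₁) = (11306) ln(28.1/10.6) = 11023 J.
W_total = 0 + 11023 = 11023 J.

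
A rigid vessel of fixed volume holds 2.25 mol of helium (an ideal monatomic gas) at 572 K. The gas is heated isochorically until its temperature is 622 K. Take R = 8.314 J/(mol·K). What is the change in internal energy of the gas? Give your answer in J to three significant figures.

ΔU ≈ 1400 J

Constant volume ⇒ W = 0, so Q = ΔU = nCᵥΔT with Cᵥ = 3R/2 = 12.47 J/(mol·K).
ΔU = (2.25)(12.47)(622 − 572) = 1403 J.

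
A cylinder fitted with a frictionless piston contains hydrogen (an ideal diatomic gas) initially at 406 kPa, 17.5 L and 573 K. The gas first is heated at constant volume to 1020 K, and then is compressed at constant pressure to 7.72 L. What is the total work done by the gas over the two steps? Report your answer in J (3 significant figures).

W_total ≈ -7070 J

Step 1 (isochoric): W = 0 (constant volume).
After step 1: P = 722.7 kPa (V unchanged).
Step 2 (isobaric): W = PΔV = (722.7 kPa)(7.72 − 17.5 L) = -7068 J.
W_total = 0 − 7068 = -7068 J.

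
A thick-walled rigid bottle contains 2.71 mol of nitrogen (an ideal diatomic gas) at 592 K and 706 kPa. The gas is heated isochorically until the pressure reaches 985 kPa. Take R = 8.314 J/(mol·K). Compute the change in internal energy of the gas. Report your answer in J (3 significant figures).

Constant volume ⇒ W = 0, so Q = ΔU = nCᵥΔT with Cᵥ = 5R/2 = 20.79 J/(mol·K).
At constant V, T₂/T₁ = P₂/P₁ ⇒ ΔT = T₁(P₂/P₁ − 1) = 592·(985/706 − 1) = 233.9 K.
ΔU = (2.71)(20.79)(233.9) = 13178 J.

ΔU ≈ 13200 J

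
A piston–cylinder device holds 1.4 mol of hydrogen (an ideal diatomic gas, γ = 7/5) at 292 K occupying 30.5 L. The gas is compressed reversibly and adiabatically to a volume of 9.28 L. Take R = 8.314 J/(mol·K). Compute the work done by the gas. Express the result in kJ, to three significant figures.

W ≈ -5.18 kJ

Adiabatic: TV^(γ−1) = const with γ = 7/5.
T₂ = T₁ (V₁/V₂)^(γ−1) = 292 × (30.5/9.28)^0.4 = 292 × 1.61 = 470 K.
W_by = nCᵥ(T₁ − T₂) = (1.4)(20.79)(292 − 470) = -5179 J.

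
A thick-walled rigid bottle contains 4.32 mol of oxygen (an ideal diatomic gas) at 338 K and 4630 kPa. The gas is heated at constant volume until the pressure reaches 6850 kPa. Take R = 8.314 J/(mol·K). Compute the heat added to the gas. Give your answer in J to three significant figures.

Constant volume ⇒ W = 0, so Q = ΔU = nCᵥΔT with Cᵥ = 5R/2 = 20.79 J/(mol·K).
At constant V, T₂/T₁ = P₂/P₁ ⇒ ΔT = T₁(P₂/P₁ − 1) = 338·(6850/4630 − 1) = 162.1 K.
ΔU = (4.32)(20.79)(162.1) = 14552 J.

Q ≈ 14600 J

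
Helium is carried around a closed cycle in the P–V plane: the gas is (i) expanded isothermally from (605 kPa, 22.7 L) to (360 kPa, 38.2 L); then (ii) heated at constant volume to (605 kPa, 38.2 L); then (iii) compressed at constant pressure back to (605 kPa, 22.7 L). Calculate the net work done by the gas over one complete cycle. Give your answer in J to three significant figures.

Leg (i): W = PᵢVᵢ ln(V_f/Vᵢ) = (13734) ln(38.2/22.7) = 7148 J.
Leg (ii): W = 0.
Leg (iii): W = PΔV = (605)(22.7 − 38.2) = -9378 J.
W_net = 7148 − 9378 = -2230 J.

W_net ≈ -2230 J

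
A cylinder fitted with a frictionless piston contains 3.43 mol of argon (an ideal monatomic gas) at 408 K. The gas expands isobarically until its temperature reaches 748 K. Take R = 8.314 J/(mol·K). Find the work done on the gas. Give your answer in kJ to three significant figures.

W ≈ -9.70 kJ

Isobaric: W = P ΔV = nR ΔT.
W = (3.43)(8.314)(748 − 408) = 9696 J.
Work on gas = −W_by = -9696 J.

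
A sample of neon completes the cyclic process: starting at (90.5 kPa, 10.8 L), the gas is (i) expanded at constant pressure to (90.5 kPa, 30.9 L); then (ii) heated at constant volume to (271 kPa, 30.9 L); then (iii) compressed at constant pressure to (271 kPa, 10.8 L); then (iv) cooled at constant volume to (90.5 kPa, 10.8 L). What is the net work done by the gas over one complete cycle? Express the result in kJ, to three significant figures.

Constant-volume legs do no work.
W(i) = (90.5)(30.9 − 10.8) = 1819 J; W(iii) = (271)(10.8 − 30.9) = -5447 J.
W_net = 1819 − 5447 = -3628 J (the counter-clockwise enclosed area).

W_net ≈ -3.63 kJ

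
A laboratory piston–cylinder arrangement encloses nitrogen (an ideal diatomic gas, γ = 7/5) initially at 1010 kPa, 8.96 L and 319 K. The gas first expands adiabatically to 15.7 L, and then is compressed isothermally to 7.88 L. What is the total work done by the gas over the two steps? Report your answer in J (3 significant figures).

W_total ≈ -438 J

Step 1 (adiabatic): W = (P₁V₁ − P₂V₂)/(γ−1) = (9050 − 7231)/0.4 = 4547 J.
After step 1: P = 460.6 kPa, V = 15.7 L, T = 254.9 K.
Step 2 (isothermal): W = P₁V₁ ln(V₂/V₁) = (7231) ln(7.88/15.7) = -4985 J.
W_total = 4547 − 4985 = -437.8 J.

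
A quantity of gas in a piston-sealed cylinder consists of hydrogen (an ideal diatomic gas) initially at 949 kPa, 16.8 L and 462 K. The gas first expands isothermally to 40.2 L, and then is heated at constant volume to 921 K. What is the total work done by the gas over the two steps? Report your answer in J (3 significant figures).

W_total ≈ 13900 J

Step 1 (isothermal): W = P₁V₁ ln(V₂/V₁) = (15943) ln(40.2/16.8) = 13910 J.
Step 2 (isochoric): W = 0 (constant volume).
W_total = 13910 + 0 = 13910 J.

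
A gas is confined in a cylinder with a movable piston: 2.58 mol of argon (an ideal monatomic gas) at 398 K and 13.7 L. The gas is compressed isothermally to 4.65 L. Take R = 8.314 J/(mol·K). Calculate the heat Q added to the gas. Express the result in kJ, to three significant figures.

Q ≈ -9.22 kJ

Isothermal ⇒ ΔU = 0, so Q = W = nRT ln(V₂/V₁).
Q = (2.58)(8.314)(398) ln(4.65/13.7) = 8537 × -1.081 = -9225 J.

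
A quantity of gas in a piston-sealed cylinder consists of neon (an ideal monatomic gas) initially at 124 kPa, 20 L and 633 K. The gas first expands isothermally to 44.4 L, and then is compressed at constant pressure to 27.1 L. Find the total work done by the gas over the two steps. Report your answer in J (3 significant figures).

W_total ≈ 1010 J

Step 1 (isothermal): W = P₁V₁ ln(V₂/V₁) = (2480) ln(44.4/20) = 1978 J.
After step 1: P = 55.86 kPa, V = 44.4 L, T = 633 K.
Step 2 (isobaric): W = PΔV = (55.86 kPa)(27.1 − 44.4 L) = -966.3 J.
W_total = 1978 − 966.3 = 1012 J.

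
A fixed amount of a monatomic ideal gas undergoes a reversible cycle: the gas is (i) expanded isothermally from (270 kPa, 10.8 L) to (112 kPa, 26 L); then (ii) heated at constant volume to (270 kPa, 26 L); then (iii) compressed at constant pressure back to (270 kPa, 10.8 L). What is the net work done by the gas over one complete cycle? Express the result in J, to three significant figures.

W_net ≈ -1540 J

Leg (i): W = PᵢVᵢ ln(V_f/Vᵢ) = (2916) ln(26/10.8) = 2562 J.
Leg (ii): W = 0.
Leg (iii): W = PΔV = (270)(10.8 − 26) = -4104 J.
W_net = 2562 − 4104 = -1542 J.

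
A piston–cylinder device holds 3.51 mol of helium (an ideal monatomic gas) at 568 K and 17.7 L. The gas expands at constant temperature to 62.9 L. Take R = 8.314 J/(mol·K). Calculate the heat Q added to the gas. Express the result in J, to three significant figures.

Q ≈ 21000 J

Isothermal ⇒ ΔU = 0, so Q = W = nRT ln(V₂/V₁).
Q = (3.51)(8.314)(568) ln(62.9/17.7) = 16575 × 1.268 = 21017 J.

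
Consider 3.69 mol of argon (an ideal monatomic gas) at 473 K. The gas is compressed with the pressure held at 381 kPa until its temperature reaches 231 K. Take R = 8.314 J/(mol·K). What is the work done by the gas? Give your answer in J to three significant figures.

Isobaric: W = P ΔV = nR ΔT.
W = (3.69)(8.314)(231 − 473) = -7424 J.

W ≈ -7420 J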